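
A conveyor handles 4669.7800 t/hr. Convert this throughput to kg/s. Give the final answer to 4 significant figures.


m_dot = 4669.7800 * 1000 / 3600
m_dot = 1297 kg/s


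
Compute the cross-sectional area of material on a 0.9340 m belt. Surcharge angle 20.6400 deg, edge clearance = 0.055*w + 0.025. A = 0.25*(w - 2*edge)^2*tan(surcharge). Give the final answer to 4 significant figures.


edge = 0.055*0.9340 + 0.025 = 0.07637 m
ew = 0.9340 - 2*0.07637 = 0.78126 m
A = 0.25 * 0.78126^2 * tan(20.6400 deg)
A = 0.05748 m^2


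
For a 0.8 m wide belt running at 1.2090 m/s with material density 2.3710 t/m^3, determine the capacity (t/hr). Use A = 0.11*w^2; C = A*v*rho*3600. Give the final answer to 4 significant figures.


A = 0.11 * 0.8^2 = 0.0704 m^2
C = 0.0704 * 1.2090 * 2.3710 * 3600
C = 726.5 t/hr


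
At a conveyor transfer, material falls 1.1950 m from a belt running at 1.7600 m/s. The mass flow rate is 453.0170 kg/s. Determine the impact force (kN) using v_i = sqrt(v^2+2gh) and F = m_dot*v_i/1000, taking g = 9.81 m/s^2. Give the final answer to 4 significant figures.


v_i = sqrt(1.7600^2 + 2*9.81*1.1950) = 5.15204 m/s
F = 453.0170 * 5.15204 / 1000
F = 2.334 kN


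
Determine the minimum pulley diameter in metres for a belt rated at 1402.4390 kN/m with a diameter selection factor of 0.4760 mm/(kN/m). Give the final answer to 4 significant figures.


D = 1402.4390 * 0.4760 / 1000
D = 0.6676 m


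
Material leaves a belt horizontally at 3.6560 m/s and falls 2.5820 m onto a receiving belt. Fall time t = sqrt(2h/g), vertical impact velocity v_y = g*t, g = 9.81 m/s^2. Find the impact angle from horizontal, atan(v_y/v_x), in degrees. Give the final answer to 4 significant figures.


t = sqrt(2*2.5820/9.81) = 0.725535 s
v_y = 9.81 * 0.725535 = 7.1175 m/s
angle = atan(7.1175 / 3.6560) = 62.81 deg


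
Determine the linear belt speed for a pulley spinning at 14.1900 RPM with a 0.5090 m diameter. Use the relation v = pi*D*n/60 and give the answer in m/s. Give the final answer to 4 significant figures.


v = pi * 0.5090 * 14.1900 / 60
v = 0.3782 m/s


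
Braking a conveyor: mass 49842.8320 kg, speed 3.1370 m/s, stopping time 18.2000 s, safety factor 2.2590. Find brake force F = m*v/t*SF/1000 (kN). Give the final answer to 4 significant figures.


F = 49842.8320 * 3.1370 / 18.2000 * 2.2590 / 1000
F = 19.41 kN


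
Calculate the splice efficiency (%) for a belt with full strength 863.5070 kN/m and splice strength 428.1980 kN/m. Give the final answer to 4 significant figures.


Eff = 428.1980 / 863.5070 * 100
Eff = 49.59 %


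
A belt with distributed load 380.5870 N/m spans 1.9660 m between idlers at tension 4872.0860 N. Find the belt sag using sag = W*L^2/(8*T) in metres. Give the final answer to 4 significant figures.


sag = 380.5870 * 1.9660^2 / (8 * 4872.0860)
sag = 0.03774 m


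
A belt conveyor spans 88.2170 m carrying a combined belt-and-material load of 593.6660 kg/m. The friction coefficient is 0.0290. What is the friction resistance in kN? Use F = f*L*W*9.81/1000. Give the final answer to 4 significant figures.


F = 0.0290 * 88.2170 * 593.6660 * 9.81 / 1000
F = 14.90 kN


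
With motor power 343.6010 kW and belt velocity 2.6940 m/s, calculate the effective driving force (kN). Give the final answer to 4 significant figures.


Te = P / v = 343.6010 / 2.6940
Te = 127.5 kN


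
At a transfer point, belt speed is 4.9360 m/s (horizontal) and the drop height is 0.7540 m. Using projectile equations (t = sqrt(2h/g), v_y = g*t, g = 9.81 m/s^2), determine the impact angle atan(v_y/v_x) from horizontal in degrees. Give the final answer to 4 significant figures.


t = sqrt(2*0.7540/9.81) = 0.392072 s
v_y = 9.81 * 0.392072 = 3.84623 m/s
angle = atan(3.84623 / 4.9360) = 37.93 deg


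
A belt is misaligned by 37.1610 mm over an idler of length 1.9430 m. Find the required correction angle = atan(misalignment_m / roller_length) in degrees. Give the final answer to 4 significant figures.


misalign_m = 37.1610 / 1000 = 0.037161 m
angle = atan(0.037161 / 1.9430)
angle = 1.096 deg


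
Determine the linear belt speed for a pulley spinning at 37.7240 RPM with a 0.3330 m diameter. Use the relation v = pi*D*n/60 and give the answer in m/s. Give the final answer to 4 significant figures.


v = pi * 0.3330 * 37.7240 / 60
v = 0.6577 m/s


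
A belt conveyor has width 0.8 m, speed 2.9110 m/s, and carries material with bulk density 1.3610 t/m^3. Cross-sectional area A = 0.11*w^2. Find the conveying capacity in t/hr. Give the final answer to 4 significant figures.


A = 0.11 * 0.8^2 = 0.0704 m^2
C = 0.0704 * 2.9110 * 1.3610 * 3600
C = 1004 t/hr


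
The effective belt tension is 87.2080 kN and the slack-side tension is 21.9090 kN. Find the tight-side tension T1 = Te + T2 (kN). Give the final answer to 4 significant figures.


T1 = Te + T2 = 87.2080 + 21.9090
T1 = 109.1 kN


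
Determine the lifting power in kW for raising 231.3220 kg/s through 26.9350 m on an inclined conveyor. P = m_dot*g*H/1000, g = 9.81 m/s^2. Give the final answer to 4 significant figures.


P = 231.3220 * 9.81 * 26.9350 / 1000
P = 61.12 kW


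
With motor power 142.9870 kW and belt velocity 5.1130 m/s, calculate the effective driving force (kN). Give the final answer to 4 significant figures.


Te = P / v = 142.9870 / 5.1130
Te = 27.97 kN


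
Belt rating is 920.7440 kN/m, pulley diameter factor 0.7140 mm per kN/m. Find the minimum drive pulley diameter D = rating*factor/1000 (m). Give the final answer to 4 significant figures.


D = 920.7440 * 0.7140 / 1000
D = 0.6574 m


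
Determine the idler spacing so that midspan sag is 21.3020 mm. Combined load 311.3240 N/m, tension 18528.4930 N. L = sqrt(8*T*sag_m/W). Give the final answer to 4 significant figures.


sag = 21.3020/1000 = 0.021302 m
L = sqrt(8 * 18528.4930 * 0.021302 / 311.3240)
L = 3.185 m


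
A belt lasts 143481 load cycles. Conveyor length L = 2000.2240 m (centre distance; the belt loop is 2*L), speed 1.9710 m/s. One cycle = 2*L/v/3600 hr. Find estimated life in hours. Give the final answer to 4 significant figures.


cycle_time = 2 * 2000.2240 / 1.9710 / 3600 = 0.563793 hr
life = 143481 * 0.563793 = 80890 hours


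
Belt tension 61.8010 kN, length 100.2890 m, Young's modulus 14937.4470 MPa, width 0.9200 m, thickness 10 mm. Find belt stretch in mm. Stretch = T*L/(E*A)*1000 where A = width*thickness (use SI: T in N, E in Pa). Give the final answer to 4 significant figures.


A = 0.9200 * 0.01 = 0.00920 m^2
Stretch = 61.8010*1000 * 100.2890 / (14937.4470e6 * 0.00920) * 1000
Stretch = 45.10 mm


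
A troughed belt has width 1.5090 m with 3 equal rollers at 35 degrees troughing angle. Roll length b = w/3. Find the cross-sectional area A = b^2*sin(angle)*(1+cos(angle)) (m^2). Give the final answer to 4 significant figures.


b = 1.5090/3 = 0.503 m
A = 0.503^2 * sin(35 deg) * (1 + cos(35 deg))
A = 0.2640 m^2


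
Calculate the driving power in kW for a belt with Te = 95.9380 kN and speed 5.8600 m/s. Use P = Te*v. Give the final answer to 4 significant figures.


P = Te * v = 95.9380 * 5.8600
P = 562.2 kW


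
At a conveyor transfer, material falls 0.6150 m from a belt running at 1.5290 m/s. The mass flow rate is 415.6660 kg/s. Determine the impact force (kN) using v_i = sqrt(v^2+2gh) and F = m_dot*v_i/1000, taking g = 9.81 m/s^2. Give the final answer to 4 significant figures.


v_i = sqrt(1.5290^2 + 2*9.81*0.6150) = 3.79528 m/s
F = 415.6660 * 3.79528 / 1000
F = 1.578 kN


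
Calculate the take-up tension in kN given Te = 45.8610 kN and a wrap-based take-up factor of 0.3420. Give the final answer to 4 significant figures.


T_tu = 45.8610 * 0.3420
T_tu = 15.68 kN


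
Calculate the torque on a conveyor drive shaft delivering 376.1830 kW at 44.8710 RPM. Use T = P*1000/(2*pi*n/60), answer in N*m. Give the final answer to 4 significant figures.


omega = 2*pi*44.8710/60 = 4.69888 rad/s
T = 376.1830*1000 / 4.69888
T = 80060 N*m


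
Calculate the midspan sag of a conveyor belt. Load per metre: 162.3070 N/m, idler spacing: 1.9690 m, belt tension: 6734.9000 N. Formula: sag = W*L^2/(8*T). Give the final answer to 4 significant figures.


sag = 162.3070 * 1.9690^2 / (8 * 6734.9000)
sag = 0.01168 m


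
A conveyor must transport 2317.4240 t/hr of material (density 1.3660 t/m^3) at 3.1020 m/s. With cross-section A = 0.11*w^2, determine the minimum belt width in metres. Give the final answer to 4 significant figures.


A_req = 2317.4240 / (3.1020 * 1.3660 * 3600) = 0.151918 m^2
w = sqrt(0.151918 / 0.11)
w = 1.175 m


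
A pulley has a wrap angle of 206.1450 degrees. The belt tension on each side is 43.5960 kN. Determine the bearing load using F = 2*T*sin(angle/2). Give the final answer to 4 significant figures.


F = 2 * 43.5960 * sin(206.1450/2 deg)
F = 84.93 kN


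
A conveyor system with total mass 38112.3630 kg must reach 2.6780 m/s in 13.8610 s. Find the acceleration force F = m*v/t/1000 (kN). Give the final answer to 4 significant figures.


F = 38112.3630 * 2.6780 / 13.8610 / 1000
F = 7.363 kN


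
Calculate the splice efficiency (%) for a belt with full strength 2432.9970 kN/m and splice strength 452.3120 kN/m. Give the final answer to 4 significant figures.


Eff = 452.3120 / 2432.9970 * 100
Eff = 18.59 %


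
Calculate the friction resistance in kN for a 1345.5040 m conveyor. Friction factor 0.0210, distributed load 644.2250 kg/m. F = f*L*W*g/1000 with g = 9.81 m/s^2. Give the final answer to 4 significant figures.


F = 0.0210 * 1345.5040 * 644.2250 * 9.81 / 1000
F = 178.6 kN


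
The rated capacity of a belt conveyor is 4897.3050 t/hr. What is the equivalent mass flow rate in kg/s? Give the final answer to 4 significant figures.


m_dot = 4897.3050 * 1000 / 3600
m_dot = 1360 kg/s


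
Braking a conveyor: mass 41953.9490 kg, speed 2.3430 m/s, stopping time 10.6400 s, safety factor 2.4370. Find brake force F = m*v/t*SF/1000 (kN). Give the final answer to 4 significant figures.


F = 41953.9490 * 2.3430 / 10.6400 * 2.4370 / 1000
F = 22.51 kN


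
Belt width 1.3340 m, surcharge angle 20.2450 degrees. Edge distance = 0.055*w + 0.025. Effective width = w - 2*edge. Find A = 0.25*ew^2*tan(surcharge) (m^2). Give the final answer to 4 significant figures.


edge = 0.055*1.3340 + 0.025 = 0.09837 m
ew = 1.3340 - 2*0.09837 = 1.13726 m
A = 0.25 * 1.13726^2 * tan(20.2450 deg)
A = 0.1193 m^2


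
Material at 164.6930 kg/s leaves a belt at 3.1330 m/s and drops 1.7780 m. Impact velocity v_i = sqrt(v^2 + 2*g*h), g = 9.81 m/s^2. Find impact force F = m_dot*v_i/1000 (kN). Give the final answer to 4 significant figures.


v_i = sqrt(3.1330^2 + 2*9.81*1.7780) = 6.68581 m/s
F = 164.6930 * 6.68581 / 1000
F = 1.101 kN


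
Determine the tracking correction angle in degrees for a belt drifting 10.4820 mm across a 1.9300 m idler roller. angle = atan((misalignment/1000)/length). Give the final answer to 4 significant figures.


misalign_m = 10.4820 / 1000 = 0.010482 m
angle = atan(0.010482 / 1.9300)
angle = 0.3112 deg


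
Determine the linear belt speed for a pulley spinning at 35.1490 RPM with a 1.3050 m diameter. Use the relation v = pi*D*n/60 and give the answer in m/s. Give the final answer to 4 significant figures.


v = pi * 1.3050 * 35.1490 / 60
v = 2.402 m/s


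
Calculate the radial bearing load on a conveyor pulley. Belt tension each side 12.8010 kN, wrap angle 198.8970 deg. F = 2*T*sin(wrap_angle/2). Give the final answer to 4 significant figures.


F = 2 * 12.8010 * sin(198.8970/2 deg)
F = 25.25 kN


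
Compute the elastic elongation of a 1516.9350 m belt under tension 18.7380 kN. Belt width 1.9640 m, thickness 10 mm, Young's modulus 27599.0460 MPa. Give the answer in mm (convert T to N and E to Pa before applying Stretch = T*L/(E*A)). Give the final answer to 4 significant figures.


A = 1.9640 * 0.01 = 0.01964 m^2
Stretch = 18.7380*1000 * 1516.9350 / (27599.0460e6 * 0.01964) * 1000
Stretch = 52.44 mm


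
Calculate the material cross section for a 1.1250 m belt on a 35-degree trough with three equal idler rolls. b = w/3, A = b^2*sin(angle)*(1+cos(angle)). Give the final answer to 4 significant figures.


b = 1.1250/3 = 0.375 m
A = 0.375^2 * sin(35 deg) * (1 + cos(35 deg))
A = 0.1467 m^2


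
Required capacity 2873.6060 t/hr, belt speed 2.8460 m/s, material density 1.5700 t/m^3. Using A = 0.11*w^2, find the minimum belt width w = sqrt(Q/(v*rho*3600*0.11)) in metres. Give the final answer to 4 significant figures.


A_req = 2873.6060 / (2.8460 * 1.5700 * 3600) = 0.178645 m^2
w = sqrt(0.178645 / 0.11)
w = 1.274 m


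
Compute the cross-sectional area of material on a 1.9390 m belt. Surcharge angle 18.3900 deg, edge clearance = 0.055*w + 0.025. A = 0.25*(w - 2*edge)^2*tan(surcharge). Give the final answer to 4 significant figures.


edge = 0.055*1.9390 + 0.025 = 0.131645 m
ew = 1.9390 - 2*0.131645 = 1.67571 m
A = 0.25 * 1.67571^2 * tan(18.3900 deg)
A = 0.2334 m^2


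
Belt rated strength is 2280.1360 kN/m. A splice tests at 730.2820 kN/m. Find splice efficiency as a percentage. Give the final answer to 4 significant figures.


Eff = 730.2820 / 2280.1360 * 100
Eff = 32.03 %


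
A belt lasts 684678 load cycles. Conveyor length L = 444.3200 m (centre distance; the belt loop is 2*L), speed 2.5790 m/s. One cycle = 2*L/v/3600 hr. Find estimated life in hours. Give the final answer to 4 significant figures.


cycle_time = 2 * 444.3200 / 2.5790 / 3600 = 0.0957132 hr
life = 684678 * 0.0957132 = 65530 hours


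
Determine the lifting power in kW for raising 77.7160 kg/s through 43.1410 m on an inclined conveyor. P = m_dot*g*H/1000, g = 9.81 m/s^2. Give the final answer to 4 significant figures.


P = 77.7160 * 9.81 * 43.1410 / 1000
P = 32.89 kW


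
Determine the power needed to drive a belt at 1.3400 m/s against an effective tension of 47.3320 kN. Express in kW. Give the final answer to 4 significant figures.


P = Te * v = 47.3320 * 1.3400
P = 63.42 kW


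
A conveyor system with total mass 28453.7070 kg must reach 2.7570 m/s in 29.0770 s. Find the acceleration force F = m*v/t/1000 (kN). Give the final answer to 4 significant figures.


F = 28453.7070 * 2.7570 / 29.0770 / 1000
F = 2.698 kN


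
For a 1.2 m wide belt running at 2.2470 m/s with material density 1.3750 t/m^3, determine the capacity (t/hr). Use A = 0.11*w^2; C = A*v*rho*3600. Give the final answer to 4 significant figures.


A = 0.11 * 1.2^2 = 0.1584 m^2
C = 0.1584 * 2.2470 * 1.3750 * 3600
C = 1762 t/hr


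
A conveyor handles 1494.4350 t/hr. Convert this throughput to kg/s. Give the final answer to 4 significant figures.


m_dot = 1494.4350 * 1000 / 3600
m_dot = 415.1 kg/s


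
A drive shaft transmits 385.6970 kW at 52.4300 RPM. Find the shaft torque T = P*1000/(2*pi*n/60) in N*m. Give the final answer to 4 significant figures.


omega = 2*pi*52.4300/60 = 5.49046 rad/s
T = 385.6970*1000 / 5.49046
T = 70250 N*m


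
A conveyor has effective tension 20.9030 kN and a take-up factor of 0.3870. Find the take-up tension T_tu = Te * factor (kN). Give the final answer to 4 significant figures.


T_tu = 20.9030 * 0.3870
T_tu = 8.089 kN


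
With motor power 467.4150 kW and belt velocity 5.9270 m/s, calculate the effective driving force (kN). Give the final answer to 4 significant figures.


Te = P / v = 467.4150 / 5.9270
Te = 78.86 kN


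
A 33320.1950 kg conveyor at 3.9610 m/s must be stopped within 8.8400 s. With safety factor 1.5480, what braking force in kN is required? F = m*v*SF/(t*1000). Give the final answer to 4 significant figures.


F = 33320.1950 * 3.9610 / 8.8400 * 1.5480 / 1000
F = 23.11 kN


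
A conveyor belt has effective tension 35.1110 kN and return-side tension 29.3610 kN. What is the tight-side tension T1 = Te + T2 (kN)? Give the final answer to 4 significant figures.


T1 = Te + T2 = 35.1110 + 29.3610
T1 = 64.47 kN


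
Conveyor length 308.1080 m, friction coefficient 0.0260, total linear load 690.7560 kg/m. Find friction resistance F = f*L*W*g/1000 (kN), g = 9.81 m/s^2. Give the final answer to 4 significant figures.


F = 0.0260 * 308.1080 * 690.7560 * 9.81 / 1000
F = 54.28 kN


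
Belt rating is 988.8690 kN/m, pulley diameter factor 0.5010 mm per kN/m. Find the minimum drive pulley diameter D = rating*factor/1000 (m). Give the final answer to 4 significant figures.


D = 988.8690 * 0.5010 / 1000
D = 0.4954 m


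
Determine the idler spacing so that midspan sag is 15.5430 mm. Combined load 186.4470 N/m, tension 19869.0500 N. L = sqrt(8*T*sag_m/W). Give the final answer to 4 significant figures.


sag = 15.5430/1000 = 0.015543 m
L = sqrt(8 * 19869.0500 * 0.015543 / 186.4470)
L = 3.640 m


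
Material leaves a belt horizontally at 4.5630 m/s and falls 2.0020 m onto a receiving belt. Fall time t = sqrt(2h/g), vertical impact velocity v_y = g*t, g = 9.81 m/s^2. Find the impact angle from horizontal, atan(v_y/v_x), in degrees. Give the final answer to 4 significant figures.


t = sqrt(2*2.0020/9.81) = 0.63887 s
v_y = 9.81 * 0.63887 = 6.26731 m/s
angle = atan(6.26731 / 4.5630) = 53.94 deg


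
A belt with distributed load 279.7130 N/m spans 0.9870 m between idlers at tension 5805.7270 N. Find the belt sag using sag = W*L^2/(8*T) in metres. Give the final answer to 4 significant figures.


sag = 279.7130 * 0.9870^2 / (8 * 5805.7270)
sag = 0.005867 m


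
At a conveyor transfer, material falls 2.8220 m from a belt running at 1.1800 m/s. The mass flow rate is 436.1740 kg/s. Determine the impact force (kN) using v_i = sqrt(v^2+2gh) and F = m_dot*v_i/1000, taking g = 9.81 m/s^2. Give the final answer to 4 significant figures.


v_i = sqrt(1.1800^2 + 2*9.81*2.8220) = 7.53393 m/s
F = 436.1740 * 7.53393 / 1000
F = 3.286 kN


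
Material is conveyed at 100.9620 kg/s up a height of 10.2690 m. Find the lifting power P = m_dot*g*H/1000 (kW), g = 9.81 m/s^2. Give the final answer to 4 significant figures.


P = 100.9620 * 9.81 * 10.2690 / 1000
P = 10.17 kW


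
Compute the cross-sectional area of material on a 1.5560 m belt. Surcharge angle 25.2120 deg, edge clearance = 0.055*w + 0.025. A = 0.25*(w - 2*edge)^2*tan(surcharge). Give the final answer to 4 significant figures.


edge = 0.055*1.5560 + 0.025 = 0.11058 m
ew = 1.5560 - 2*0.11058 = 1.33484 m
A = 0.25 * 1.33484^2 * tan(25.2120 deg)
A = 0.2097 m^2


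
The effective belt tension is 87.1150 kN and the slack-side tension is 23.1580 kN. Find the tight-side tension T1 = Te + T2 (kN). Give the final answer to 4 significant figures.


T1 = Te + T2 = 87.1150 + 23.1580
T1 = 110.3 kN


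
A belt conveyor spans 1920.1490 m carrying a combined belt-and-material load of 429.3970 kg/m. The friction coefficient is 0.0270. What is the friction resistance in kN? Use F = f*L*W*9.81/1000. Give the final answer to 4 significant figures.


F = 0.0270 * 1920.1490 * 429.3970 * 9.81 / 1000
F = 218.4 kN


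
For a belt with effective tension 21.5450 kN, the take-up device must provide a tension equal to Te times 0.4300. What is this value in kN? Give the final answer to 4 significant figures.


T_tu = 21.5450 * 0.4300
T_tu = 9.264 kN


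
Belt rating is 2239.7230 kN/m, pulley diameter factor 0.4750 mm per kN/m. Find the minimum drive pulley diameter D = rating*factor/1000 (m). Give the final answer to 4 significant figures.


D = 2239.7230 * 0.4750 / 1000
D = 1.064 m


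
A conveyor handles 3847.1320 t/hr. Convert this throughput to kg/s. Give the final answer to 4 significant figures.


m_dot = 3847.1320 * 1000 / 3600
m_dot = 1069 kg/s


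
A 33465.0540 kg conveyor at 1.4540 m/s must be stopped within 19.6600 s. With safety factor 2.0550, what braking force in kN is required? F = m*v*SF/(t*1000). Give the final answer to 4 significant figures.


F = 33465.0540 * 1.4540 / 19.6600 * 2.0550 / 1000
F = 5.086 kN


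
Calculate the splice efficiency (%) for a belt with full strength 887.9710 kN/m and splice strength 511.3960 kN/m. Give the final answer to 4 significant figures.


Eff = 511.3960 / 887.9710 * 100
Eff = 57.59 %


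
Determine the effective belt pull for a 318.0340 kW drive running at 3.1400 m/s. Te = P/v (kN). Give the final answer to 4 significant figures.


Te = P / v = 318.0340 / 3.1400
Te = 101.3 kN


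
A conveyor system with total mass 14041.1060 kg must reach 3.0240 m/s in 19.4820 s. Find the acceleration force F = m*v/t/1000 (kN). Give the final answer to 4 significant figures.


F = 14041.1060 * 3.0240 / 19.4820 / 1000
F = 2.179 kN


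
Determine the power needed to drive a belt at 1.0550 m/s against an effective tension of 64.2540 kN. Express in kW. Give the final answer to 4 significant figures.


P = Te * v = 64.2540 * 1.0550
P = 67.79 kW


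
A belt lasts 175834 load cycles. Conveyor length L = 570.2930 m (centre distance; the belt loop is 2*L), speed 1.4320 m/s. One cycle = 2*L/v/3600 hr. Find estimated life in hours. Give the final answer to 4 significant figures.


cycle_time = 2 * 570.2930 / 1.4320 / 3600 = 0.22125 hr
life = 175834 * 0.22125 = 38900 hours


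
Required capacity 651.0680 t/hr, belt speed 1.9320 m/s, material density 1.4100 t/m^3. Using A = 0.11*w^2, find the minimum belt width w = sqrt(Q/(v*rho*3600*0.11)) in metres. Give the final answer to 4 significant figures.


A_req = 651.0680 / (1.9320 * 1.4100 * 3600) = 0.0663892 m^2
w = sqrt(0.0663892 / 0.11)
w = 0.7769 m


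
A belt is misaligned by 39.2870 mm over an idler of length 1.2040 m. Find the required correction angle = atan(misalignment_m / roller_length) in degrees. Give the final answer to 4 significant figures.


misalign_m = 39.2870 / 1000 = 0.039287 m
angle = atan(0.039287 / 1.2040)
angle = 1.869 deg


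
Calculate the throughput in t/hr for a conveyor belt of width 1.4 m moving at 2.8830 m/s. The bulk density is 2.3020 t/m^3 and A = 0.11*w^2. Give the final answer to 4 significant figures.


A = 0.11 * 1.4^2 = 0.2156 m^2
C = 0.2156 * 2.8830 * 2.3020 * 3600
C = 5151 t/hr


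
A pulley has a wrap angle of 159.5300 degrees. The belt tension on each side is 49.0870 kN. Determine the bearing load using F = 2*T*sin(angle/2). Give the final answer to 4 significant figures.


F = 2 * 49.0870 * sin(159.5300/2 deg)
F = 96.61 kN


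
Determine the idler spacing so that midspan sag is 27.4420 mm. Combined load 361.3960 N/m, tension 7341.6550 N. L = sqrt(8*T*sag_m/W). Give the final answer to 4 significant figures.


sag = 27.4420/1000 = 0.027442 m
L = sqrt(8 * 7341.6550 * 0.027442 / 361.3960)
L = 2.112 m


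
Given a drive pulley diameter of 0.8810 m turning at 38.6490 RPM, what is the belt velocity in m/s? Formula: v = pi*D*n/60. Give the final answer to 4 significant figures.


v = pi * 0.8810 * 38.6490 / 60
v = 1.783 m/s


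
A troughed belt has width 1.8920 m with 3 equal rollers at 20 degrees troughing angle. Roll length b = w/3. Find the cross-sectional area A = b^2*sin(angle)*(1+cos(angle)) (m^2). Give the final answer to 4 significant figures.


b = 1.8920/3 = 0.630667 m
A = 0.630667^2 * sin(20 deg) * (1 + cos(20 deg))
A = 0.2639 m^2


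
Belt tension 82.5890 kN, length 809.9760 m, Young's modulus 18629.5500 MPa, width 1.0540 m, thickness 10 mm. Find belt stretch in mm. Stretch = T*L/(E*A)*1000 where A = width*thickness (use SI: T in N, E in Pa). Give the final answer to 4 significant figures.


A = 1.0540 * 0.01 = 0.01054 m^2
Stretch = 82.5890*1000 * 809.9760 / (18629.5500e6 * 0.01054) * 1000
Stretch = 340.7 mm


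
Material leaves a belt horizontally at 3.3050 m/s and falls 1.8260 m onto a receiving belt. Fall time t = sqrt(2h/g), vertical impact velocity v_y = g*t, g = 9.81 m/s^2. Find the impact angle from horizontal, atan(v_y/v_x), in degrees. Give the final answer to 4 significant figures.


t = sqrt(2*1.8260/9.81) = 0.610142 s
v_y = 9.81 * 0.610142 = 5.98549 m/s
angle = atan(5.98549 / 3.3050) = 61.09 deg


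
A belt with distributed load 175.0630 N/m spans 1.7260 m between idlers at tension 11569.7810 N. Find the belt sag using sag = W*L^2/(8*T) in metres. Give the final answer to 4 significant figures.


sag = 175.0630 * 1.7260^2 / (8 * 11569.7810)
sag = 0.005635 m


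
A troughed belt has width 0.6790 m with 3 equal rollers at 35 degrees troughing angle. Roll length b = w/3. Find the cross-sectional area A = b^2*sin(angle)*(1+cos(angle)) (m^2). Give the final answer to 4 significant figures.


b = 0.6790/3 = 0.226333 m
A = 0.226333^2 * sin(35 deg) * (1 + cos(35 deg))
A = 0.05345 m^2


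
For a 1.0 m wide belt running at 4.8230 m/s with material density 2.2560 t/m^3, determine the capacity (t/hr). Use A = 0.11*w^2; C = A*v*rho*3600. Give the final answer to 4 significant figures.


A = 0.11 * 1.0^2 = 0.11 m^2
C = 0.11 * 4.8230 * 2.2560 * 3600
C = 4309 t/hr


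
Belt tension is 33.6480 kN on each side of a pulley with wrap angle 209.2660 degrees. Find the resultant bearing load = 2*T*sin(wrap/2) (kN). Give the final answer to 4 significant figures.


F = 2 * 33.6480 * sin(209.2660/2 deg)
F = 65.11 kN


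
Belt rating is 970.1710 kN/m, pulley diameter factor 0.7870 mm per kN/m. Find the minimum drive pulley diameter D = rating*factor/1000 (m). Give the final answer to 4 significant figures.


D = 970.1710 * 0.7870 / 1000
D = 0.7635 m


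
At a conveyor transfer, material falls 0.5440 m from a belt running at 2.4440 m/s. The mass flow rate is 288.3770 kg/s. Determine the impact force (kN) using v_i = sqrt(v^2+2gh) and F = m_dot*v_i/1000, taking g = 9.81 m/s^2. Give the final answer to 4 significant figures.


v_i = sqrt(2.4440^2 + 2*9.81*0.5440) = 4.08 m/s
F = 288.3770 * 4.08 / 1000
F = 1.177 kN


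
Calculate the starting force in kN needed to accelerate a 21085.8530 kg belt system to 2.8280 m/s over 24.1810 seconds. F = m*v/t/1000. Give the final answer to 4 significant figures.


F = 21085.8530 * 2.8280 / 24.1810 / 1000
F = 2.466 kN


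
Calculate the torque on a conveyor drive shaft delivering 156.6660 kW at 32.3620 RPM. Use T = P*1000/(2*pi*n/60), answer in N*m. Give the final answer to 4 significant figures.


omega = 2*pi*32.3620/60 = 3.38894 rad/s
T = 156.6660*1000 / 3.38894
T = 46230 N*m


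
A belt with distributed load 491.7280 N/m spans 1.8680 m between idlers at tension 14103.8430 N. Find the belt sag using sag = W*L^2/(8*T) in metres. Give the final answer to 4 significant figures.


sag = 491.7280 * 1.8680^2 / (8 * 14103.8430)
sag = 0.01521 m


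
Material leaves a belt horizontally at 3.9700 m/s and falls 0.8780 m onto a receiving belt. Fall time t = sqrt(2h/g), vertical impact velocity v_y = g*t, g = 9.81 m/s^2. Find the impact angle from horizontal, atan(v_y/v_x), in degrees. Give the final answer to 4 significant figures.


t = sqrt(2*0.8780/9.81) = 0.423085 s
v_y = 9.81 * 0.423085 = 4.15046 m/s
angle = atan(4.15046 / 3.9700) = 46.27 deg


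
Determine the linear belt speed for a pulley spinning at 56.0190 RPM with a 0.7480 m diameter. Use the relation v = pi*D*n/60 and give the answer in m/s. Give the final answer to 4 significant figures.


v = pi * 0.7480 * 56.0190 / 60
v = 2.194 m/s


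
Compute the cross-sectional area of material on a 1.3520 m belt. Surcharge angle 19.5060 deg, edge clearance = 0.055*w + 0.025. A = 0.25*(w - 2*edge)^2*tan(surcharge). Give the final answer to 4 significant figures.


edge = 0.055*1.3520 + 0.025 = 0.09936 m
ew = 1.3520 - 2*0.09936 = 1.15328 m
A = 0.25 * 1.15328^2 * tan(19.5060 deg)
A = 0.1178 m^2


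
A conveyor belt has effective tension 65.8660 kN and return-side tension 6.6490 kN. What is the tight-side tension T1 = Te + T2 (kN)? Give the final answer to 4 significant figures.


T1 = Te + T2 = 65.8660 + 6.6490
T1 = 72.52 kN


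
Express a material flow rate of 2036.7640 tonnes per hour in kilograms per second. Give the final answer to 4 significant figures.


m_dot = 2036.7640 * 1000 / 3600
m_dot = 565.8 kg/s


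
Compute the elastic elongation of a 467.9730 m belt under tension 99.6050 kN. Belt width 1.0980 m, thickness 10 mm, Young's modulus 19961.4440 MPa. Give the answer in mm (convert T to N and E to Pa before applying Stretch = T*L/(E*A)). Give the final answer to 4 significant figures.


A = 1.0980 * 0.01 = 0.01098 m^2
Stretch = 99.6050*1000 * 467.9730 / (19961.4440e6 * 0.01098) * 1000
Stretch = 212.7 mm


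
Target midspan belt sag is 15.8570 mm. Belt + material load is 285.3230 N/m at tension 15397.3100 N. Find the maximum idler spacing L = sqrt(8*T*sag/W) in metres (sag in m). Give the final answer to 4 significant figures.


sag = 15.8570/1000 = 0.015857 m
L = sqrt(8 * 15397.3100 * 0.015857 / 285.3230)
L = 2.616 m


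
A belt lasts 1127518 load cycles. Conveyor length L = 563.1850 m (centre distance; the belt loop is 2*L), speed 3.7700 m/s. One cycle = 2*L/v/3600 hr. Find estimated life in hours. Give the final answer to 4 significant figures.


cycle_time = 2 * 563.1850 / 3.7700 / 3600 = 0.0829922 hr
life = 1127518 * 0.0829922 = 93580 hours


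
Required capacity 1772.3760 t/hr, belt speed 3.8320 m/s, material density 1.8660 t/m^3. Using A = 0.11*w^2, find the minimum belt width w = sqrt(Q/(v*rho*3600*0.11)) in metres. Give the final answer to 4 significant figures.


A_req = 1772.3760 / (3.8320 * 1.8660 * 3600) = 0.0688519 m^2
w = sqrt(0.0688519 / 0.11)
w = 0.7912 m


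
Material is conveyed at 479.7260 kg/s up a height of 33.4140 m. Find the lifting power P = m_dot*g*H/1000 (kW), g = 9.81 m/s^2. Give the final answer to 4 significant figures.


P = 479.7260 * 9.81 * 33.4140 / 1000
P = 157.3 kW


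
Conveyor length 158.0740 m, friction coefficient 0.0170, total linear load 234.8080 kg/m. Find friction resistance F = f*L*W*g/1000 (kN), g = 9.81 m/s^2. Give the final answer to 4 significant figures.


F = 0.0170 * 158.0740 * 234.8080 * 9.81 / 1000
F = 6.190 kN


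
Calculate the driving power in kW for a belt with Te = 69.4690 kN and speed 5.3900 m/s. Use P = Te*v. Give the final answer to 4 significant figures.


P = Te * v = 69.4690 * 5.3900
P = 374.4 kW


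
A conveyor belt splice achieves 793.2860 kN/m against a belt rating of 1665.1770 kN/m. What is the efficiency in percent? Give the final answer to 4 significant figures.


Eff = 793.2860 / 1665.1770 * 100
Eff = 47.64 %


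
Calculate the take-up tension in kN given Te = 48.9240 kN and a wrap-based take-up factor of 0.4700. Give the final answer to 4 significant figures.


T_tu = 48.9240 * 0.4700
T_tu = 22.99 kN


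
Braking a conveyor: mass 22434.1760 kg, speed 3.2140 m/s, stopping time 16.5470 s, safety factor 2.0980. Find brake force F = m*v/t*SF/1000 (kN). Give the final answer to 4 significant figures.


F = 22434.1760 * 3.2140 / 16.5470 * 2.0980 / 1000
F = 9.142 kN


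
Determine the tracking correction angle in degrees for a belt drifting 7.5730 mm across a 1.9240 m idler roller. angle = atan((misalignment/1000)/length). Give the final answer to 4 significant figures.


misalign_m = 7.5730 / 1000 = 0.007573 m
angle = atan(0.007573 / 1.9240)
angle = 0.2255 deg


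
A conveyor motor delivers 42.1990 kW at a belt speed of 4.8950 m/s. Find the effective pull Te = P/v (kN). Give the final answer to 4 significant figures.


Te = P / v = 42.1990 / 4.8950
Te = 8.621 kN


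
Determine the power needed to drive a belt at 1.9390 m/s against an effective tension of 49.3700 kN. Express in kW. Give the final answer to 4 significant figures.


P = Te * v = 49.3700 * 1.9390
P = 95.73 kW


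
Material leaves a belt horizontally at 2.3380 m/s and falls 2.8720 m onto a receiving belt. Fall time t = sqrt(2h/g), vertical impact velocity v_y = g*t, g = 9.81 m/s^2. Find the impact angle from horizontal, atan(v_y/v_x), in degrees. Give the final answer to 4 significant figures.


t = sqrt(2*2.8720/9.81) = 0.765196 s
v_y = 9.81 * 0.765196 = 7.50657 m/s
angle = atan(7.50657 / 2.3380) = 72.70 deg


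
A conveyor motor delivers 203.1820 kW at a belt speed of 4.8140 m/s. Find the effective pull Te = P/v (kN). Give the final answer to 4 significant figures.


Te = P / v = 203.1820 / 4.8140
Te = 42.21 kN


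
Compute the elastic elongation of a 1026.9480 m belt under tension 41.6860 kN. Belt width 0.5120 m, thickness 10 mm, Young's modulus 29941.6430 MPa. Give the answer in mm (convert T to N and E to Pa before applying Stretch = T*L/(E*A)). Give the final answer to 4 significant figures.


A = 0.5120 * 0.01 = 0.00512 m^2
Stretch = 41.6860*1000 * 1026.9480 / (29941.6430e6 * 0.00512) * 1000
Stretch = 279.2 mm


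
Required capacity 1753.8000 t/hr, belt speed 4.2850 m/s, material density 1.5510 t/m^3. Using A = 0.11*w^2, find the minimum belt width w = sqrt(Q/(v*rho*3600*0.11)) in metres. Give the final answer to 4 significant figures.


A_req = 1753.8000 / (4.2850 * 1.5510 * 3600) = 0.0733019 m^2
w = sqrt(0.0733019 / 0.11)
w = 0.8163 m


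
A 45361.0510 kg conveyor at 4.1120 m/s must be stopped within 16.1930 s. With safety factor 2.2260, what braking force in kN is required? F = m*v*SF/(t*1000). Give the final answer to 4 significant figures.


F = 45361.0510 * 4.1120 / 16.1930 * 2.2260 / 1000
F = 25.64 kN


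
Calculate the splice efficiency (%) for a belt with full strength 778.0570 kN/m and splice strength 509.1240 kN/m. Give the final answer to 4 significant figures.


Eff = 509.1240 / 778.0570 * 100
Eff = 65.44 %


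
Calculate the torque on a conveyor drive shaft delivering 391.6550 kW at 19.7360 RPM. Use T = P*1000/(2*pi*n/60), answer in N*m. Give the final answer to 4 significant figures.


omega = 2*pi*19.7360/60 = 2.06675 rad/s
T = 391.6550*1000 / 2.06675
T = 189500 N*m


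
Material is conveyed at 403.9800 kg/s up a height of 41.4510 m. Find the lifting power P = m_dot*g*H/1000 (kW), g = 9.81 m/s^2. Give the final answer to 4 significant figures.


P = 403.9800 * 9.81 * 41.4510 / 1000
P = 164.3 kW


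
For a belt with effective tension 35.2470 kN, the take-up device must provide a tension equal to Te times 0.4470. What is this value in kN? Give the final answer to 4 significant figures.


T_tu = 35.2470 * 0.4470
T_tu = 15.76 kN


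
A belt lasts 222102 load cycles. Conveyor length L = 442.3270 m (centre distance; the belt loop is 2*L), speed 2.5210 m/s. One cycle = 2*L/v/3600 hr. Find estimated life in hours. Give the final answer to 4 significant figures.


cycle_time = 2 * 442.3270 / 2.5210 / 3600 = 0.0974761 hr
life = 222102 * 0.0974761 = 21650 hours


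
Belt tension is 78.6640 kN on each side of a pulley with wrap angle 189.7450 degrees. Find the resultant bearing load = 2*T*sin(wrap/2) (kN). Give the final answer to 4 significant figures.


F = 2 * 78.6640 * sin(189.7450/2 deg)
F = 156.8 kN


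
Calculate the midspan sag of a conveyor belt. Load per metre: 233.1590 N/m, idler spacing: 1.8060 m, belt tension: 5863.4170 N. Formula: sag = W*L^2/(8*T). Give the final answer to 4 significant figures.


sag = 233.1590 * 1.8060^2 / (8 * 5863.4170)
sag = 0.01621 m


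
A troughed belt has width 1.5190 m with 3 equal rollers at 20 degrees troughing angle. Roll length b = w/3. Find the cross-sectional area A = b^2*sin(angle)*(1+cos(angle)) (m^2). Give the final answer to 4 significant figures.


b = 1.5190/3 = 0.506333 m
A = 0.506333^2 * sin(20 deg) * (1 + cos(20 deg))
A = 0.1701 m^2


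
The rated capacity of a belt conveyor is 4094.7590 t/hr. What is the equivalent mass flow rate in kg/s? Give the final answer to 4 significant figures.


m_dot = 4094.7590 * 1000 / 3600
m_dot = 1137 kg/s


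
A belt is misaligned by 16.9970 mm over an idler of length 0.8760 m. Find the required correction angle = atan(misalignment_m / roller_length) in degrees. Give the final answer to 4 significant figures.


misalign_m = 16.9970 / 1000 = 0.016997 m
angle = atan(0.016997 / 0.8760)
angle = 1.112 deg


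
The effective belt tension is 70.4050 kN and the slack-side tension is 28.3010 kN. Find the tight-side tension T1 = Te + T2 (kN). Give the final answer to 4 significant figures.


T1 = Te + T2 = 70.4050 + 28.3010
T1 = 98.71 kN


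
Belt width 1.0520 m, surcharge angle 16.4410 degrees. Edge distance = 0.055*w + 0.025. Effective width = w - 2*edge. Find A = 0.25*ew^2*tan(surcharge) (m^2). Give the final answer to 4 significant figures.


edge = 0.055*1.0520 + 0.025 = 0.08286 m
ew = 1.0520 - 2*0.08286 = 0.88628 m
A = 0.25 * 0.88628^2 * tan(16.4410 deg)
A = 0.05795 m^2


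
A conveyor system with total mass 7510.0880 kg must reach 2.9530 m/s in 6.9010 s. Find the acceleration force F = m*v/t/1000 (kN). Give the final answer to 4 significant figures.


F = 7510.0880 * 2.9530 / 6.9010 / 1000
F = 3.214 kN


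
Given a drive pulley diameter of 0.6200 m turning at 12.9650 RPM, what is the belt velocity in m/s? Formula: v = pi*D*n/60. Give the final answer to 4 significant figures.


v = pi * 0.6200 * 12.9650 / 60
v = 0.4209 m/s


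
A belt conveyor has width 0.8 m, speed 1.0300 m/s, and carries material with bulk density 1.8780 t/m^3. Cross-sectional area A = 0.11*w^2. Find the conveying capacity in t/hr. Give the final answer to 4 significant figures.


A = 0.11 * 0.8^2 = 0.0704 m^2
C = 0.0704 * 1.0300 * 1.8780 * 3600
C = 490.2 t/hr


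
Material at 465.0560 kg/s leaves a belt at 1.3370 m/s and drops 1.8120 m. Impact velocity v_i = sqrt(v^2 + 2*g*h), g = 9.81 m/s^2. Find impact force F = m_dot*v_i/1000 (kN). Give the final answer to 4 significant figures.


v_i = sqrt(1.3370^2 + 2*9.81*1.8120) = 6.11057 m/s
F = 465.0560 * 6.11057 / 1000
F = 2.842 kN


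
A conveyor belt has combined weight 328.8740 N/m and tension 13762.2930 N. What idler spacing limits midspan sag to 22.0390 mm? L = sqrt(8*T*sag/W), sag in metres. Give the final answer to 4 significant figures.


sag = 22.0390/1000 = 0.022039 m
L = sqrt(8 * 13762.2930 * 0.022039 / 328.8740)
L = 2.716 m


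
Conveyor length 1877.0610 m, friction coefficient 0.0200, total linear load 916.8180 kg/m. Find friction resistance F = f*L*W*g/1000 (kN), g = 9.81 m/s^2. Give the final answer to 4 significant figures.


F = 0.0200 * 1877.0610 * 916.8180 * 9.81 / 1000
F = 337.6 kN


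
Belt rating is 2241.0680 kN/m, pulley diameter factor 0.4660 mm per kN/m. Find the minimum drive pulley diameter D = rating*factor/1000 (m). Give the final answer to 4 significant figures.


D = 2241.0680 * 0.4660 / 1000
D = 1.044 m


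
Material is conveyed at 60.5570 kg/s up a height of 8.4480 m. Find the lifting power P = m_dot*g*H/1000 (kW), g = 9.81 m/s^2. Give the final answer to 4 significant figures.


P = 60.5570 * 9.81 * 8.4480 / 1000
P = 5.019 kW


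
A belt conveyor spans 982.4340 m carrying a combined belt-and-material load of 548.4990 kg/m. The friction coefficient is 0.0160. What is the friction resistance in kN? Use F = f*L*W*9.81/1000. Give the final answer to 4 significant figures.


F = 0.0160 * 982.4340 * 548.4990 * 9.81 / 1000
F = 84.58 kN


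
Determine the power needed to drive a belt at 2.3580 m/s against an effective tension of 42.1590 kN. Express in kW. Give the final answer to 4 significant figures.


P = Te * v = 42.1590 * 2.3580
P = 99.41 kW


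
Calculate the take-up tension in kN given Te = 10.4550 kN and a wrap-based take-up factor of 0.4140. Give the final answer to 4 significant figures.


T_tu = 10.4550 * 0.4140
T_tu = 4.328 kN


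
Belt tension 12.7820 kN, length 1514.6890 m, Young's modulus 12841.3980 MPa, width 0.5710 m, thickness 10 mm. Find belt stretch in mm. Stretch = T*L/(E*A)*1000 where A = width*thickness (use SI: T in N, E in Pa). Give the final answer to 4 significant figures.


A = 0.5710 * 0.01 = 0.00571 m^2
Stretch = 12.7820*1000 * 1514.6890 / (12841.3980e6 * 0.00571) * 1000
Stretch = 264.0 mm


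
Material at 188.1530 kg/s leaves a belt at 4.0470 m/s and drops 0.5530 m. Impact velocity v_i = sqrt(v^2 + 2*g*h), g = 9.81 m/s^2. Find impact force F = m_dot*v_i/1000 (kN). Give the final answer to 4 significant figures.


v_i = sqrt(4.0470^2 + 2*9.81*0.5530) = 5.21805 m/s
F = 188.1530 * 5.21805 / 1000
F = 0.9818 kN
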